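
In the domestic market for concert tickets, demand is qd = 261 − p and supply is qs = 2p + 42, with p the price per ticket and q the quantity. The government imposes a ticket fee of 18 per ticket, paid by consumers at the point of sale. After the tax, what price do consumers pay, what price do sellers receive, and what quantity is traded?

Consumers pay 85; sellers receive 67; quantity = 176.

Without the tax, 261 − p = 2p + 42 gives 3p = 219, so p* = 73 and q* = 188.
With the tax collected from consumers, demand (in seller-price terms) shifts: qd = 261 − (p + 18).
Solving gives q = 176 with consumers paying 85 and sellers receiving 67 (the 18 wedge).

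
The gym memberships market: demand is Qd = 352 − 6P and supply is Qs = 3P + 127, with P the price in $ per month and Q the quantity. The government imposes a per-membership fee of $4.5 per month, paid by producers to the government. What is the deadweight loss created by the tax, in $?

Without the tax, 352 − 6P = 3P + 127 gives 9P = 225, so P* = $25 and Q* = 202.
With the tax collected from producers, supply shifts: Qs = 3(P − 4.5) + 127.
New equilibrium: consumers pay $26.5, producers receive $22, Q = 193. (Wedge: Pb − Ps = 4.5.)
Quantity falls by |ΔQ| = |202 − 193| = 9.
DWL = ½ · t · |ΔQ| = ½ · 4.5 · 9 = $20.25.

Deadweight loss = $20.25.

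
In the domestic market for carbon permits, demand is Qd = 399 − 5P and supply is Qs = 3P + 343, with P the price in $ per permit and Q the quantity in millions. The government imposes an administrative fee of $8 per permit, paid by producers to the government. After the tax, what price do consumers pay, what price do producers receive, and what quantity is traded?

Consumers pay $10; producers receive $2; quantity = 349.

Before the tax: set 399 − 5P = 3P + 343 → P* = $7, Q* = 364.
With the tax collected from producers, supply shifts: Qs = 3(P − 8) + 343.
Solving gives Q = 349 with consumers paying $10 and producers receiving $2 (the $8 wedge).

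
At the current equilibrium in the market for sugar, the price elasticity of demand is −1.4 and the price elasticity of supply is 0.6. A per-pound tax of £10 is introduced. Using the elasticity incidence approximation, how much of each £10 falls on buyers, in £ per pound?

Incidence ratio: buyers' share ≈ εs / (εs + |εd|) = 0.6 / (0.6 + 1.4) = 0.3.
So buyers bear ≈ 0.3 × £10 = £3; suppliers bear £7.

Buyers bear ≈ £3 per pound.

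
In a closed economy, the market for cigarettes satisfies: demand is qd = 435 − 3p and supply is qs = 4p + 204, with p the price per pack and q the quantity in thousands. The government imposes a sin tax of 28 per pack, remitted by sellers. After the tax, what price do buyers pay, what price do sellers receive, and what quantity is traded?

Buyers pay 49; sellers receive 21; quantity = 288.

Before the tax: set 435 − 3p = 4p + 204 → p* = 33, q* = 336.
With the tax collected from sellers, supply shifts: qs = 4(p − 28) + 204.
Solving gives q = 288 with buyers paying 49 and sellers receiving 21 (the 28 wedge).
The less price-elastic side of the market bears the larger share of a per-unit tax.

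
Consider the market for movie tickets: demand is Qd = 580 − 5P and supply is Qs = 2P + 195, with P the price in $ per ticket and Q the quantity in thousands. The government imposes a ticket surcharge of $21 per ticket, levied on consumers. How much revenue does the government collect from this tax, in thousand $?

Tax revenue = $5775 thousand.

Without the tax, 580 − 5P = 2P + 195 gives 7P = 385, so P* = $55 and Q* = 305.
With the tax collected from consumers, demand (in seller-price terms) shifts: Qd = 580 − 5(P + 21).
New equilibrium: consumers pay $61, producers receive $40, Q = 275. (Wedge: Pb − Ps = 21.)
Revenue = t · Q = 21 · 275 = $5775.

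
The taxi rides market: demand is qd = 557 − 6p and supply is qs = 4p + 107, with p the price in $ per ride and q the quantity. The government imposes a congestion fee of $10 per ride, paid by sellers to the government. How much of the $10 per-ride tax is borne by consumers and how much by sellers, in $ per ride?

Before the tax: set 557 − 6p = 4p + 107 → p* = $45, q* = 287.
With the tax collected from sellers, supply shifts: qs = 4(p − 10) + 107.
Solving gives q = 263 with consumers paying $49 and sellers receiving $39 (the $10 wedge).
Burden on consumers: $4; on sellers: $6. (They sum to $10.)
The less price-elastic side of the market bears the larger share of a per-unit tax.

Consumers bear $4 per ride; sellers bear $6 per ride.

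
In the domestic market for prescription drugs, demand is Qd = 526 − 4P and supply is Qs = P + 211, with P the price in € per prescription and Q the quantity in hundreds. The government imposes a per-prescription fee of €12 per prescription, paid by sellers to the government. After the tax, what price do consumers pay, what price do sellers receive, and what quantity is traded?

Without the tax, 526 − 4P = P + 211 gives 5P = 315, so P* = €63 and Q* = 274.
With the tax collected from sellers, supply shifts: Qs = (P − 12) + 211.
New equilibrium: consumers pay €65.4, sellers receive €53.4, Q = 264.4. (Wedge: Pb − Ps = 12.)

Consumers pay €65.4; sellers receive €53.4; quantity = 264.4.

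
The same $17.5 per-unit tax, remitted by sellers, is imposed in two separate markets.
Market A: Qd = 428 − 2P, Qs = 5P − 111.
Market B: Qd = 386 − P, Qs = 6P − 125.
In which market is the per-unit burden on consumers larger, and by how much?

Market B, by $2.5.

Market A: pre-tax P* = $77, Q* = 274; post-tax Q = 249; per-unit burden on consumers = $12.5.
Market B: pre-tax P* = $73, Q* = 313; post-tax Q = 298; per-unit burden on consumers = $15.
Difference: $12.5 vs $15 → market B is larger by $2.5.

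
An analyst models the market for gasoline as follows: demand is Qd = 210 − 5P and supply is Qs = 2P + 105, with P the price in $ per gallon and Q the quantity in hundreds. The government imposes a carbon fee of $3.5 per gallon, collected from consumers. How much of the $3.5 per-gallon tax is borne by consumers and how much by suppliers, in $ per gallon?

Without the tax, 210 − 5P = 2P + 105 gives 7P = 105, so P* = $15 and Q* = 135.
With the tax collected from consumers, demand (in seller-price terms) shifts: Qd = 210 − 5(P + 3.5).
Solving gives Q = 130 with consumers paying $16 and suppliers receiving $12.5 (the $3.5 wedge).
Burden on consumers: $1; on suppliers: $2.5. (They sum to $3.5.)
The less price-elastic side of the market bears the larger share of a per-unit tax.

Consumers bear $1 per gallon; suppliers bear $2.5 per gallon.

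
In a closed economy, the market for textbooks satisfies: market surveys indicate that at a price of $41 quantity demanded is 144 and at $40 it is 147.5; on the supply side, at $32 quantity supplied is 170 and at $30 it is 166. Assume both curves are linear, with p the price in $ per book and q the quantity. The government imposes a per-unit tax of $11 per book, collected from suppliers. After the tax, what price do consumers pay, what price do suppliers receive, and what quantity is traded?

Consumers pay $37; suppliers receive $26; quantity = 158.

Demand slope: (147.5 − 144)/(40 − 41) = -3.5, so qd = 287.5 − 3.5p.
Supply slope: (166 − 170)/(30 − 32) = 2, so qs = 2p + 106.
Without the tax, 287.5 − 3.5p = 2p + 106 gives 5.5p = 181.5, so p* = $33 and q* = 172.
With the tax collected from suppliers, supply shifts: qs = 2(p − 11) + 106.
Solving gives q = 158 with consumers paying $37 and suppliers receiving $26 (the $11 wedge).
The less price-elastic side of the market bears the larger share of a per-unit tax.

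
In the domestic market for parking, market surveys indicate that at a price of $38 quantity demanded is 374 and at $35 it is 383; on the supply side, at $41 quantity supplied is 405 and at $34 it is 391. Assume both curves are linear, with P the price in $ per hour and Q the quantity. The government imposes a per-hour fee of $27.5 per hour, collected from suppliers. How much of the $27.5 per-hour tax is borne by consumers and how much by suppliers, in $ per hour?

Demand slope: (383 − 374)/(35 − 38) = -3, so Qd = 488 − 3P.
Supply slope: (391 − 405)/(34 − 41) = 2, so Qs = 2P + 323.
Without the tax, 488 − 3P = 2P + 323 gives 5P = 165, so P* = $33 and Q* = 389.
With the tax collected from suppliers, supply shifts: Qs = 2(P − 27.5) + 323.
Solving gives Q = 356 with consumers paying $44 and suppliers receiving $16.5 (the $27.5 wedge).
Burden on consumers: $11; on suppliers: $16.5. (They sum to $27.5.)
The less price-elastic side of the market bears the larger share of a per-unit tax.

Consumers bear $11 per hour; suppliers bear $16.5 per hour.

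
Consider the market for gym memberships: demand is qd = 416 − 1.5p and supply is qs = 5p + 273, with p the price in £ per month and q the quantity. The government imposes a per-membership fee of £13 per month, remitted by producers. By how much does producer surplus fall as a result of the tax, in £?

Without the tax, 416 − 1.5p = 5p + 273 gives 6.5p = 143, so p* = £22 and q* = 383.
With the tax collected from producers, supply shifts: qs = 5(p − 13) + 273.
Solving gives q = 368 with buyers paying £32 and producers receiving £19 (the £13 wedge).
ΔPS is the trapezoid between Q = 368 and Q = 383 of height £3: ½ · (383 + 368) · 3 = £1126.5.

Producer surplus falls by £1126.5.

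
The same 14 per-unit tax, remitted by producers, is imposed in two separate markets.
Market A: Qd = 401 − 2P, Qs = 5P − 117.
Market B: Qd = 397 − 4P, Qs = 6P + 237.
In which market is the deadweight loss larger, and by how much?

Market B, by 95.2.

Market A: pre-tax P* = 74, Q* = 253; post-tax Q = 233; deadweight loss = 140.
Market B: pre-tax P* = 16, Q* = 333; post-tax Q = 299.4; deadweight loss = 235.2.
Difference: 140 vs 235.2 → market B is larger by 95.2.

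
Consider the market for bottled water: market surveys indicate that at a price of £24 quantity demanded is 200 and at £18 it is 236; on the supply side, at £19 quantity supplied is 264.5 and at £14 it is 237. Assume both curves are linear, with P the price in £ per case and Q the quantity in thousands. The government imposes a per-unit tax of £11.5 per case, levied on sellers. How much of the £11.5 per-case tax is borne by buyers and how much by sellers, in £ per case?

Buyers bear £5.5 per case; sellers bear £6 per case.

Demand slope: (236 − 200)/(18 − 24) = -6, so Qd = 344 − 6P.
Supply slope: (237 − 264.5)/(14 − 19) = 5.5, so Qs = 5.5P + 160.
Before the tax: set 344 − 6P = 5.5P + 160 → P* = £16, Q* = 248.
With the tax collected from sellers, supply shifts: Qs = 5.5(P − 11.5) + 160.
New equilibrium: buyers pay £21.5, sellers receive £10, Q = 215. (Wedge: Pb − Ps = 11.5.)
Burden on buyers: £5.5; on sellers: £6. (They sum to £11.5.)
The less price-elastic side of the market bears the larger share of a per-unit tax.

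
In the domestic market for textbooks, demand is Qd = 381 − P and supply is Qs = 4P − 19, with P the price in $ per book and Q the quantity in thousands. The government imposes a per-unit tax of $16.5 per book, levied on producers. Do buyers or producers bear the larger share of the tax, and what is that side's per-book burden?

Before the tax: set 381 − P = 4P − 19 → P* = $80, Q* = 301.
With the tax collected from producers, supply shifts: Qs = 4(P − 16.5) − 19.
Solving gives Q = 287.8 with buyers paying $93.2 and producers receiving $76.7 (the $16.5 wedge).
Per-book burden: buyers $13.2, producers $3.3.
Buyers take the larger share because demand is less price-elastic here (demand slope 1 vs supply slope 4).
The less price-elastic side of the market bears the larger share of a per-unit tax.

Buyers bear the larger share: $13.2 per book.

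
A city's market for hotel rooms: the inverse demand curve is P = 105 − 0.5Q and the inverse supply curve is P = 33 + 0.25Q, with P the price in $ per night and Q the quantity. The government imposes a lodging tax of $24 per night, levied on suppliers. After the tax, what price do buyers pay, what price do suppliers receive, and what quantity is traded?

Rewrite in direct form: Qd = 210 − 2P and Qs = 4P − 132.
Before the tax: set 210 − 2P = 4P − 132 → P* = $57, Q* = 96.
With the tax collected from suppliers, supply shifts: Qs = 4(P − 24) − 132.
New equilibrium: buyers pay $73, suppliers receive $49, Q = 64. (Wedge: Pb − Ps = 24.)
The less price-elastic side of the market bears the larger share of a per-unit tax.

Buyers pay $73; suppliers receive $49; quantity = 64.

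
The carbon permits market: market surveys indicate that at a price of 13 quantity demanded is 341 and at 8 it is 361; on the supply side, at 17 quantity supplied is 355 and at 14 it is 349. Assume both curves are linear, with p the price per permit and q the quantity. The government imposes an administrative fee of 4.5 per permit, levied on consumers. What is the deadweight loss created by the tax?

Demand slope: (361 − 341)/(8 − 13) = -4, so qd = 393 − 4p.
Supply slope: (349 − 355)/(14 − 17) = 2, so qs = 2p + 321.
Without the tax, 393 − 4p = 2p + 321 gives 6p = 72, so p* = 12 and q* = 345.
With the tax collected from consumers, demand (in seller-price terms) shifts: qd = 393 − 4(p + 4.5).
Solving gives q = 339 with consumers paying 13.5 and sellers receiving 9 (the 4.5 wedge).
Quantity falls by |ΔQ| = |345 − 339| = 6.
DWL = ½ · t · |ΔQ| = ½ · 4.5 · 6 = 13.5.

Deadweight loss = 13.5.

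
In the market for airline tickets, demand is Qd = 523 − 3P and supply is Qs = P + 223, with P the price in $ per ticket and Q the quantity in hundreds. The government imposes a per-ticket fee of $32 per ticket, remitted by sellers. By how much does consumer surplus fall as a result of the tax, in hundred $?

Without the tax, 523 − 3P = P + 223 gives 4P = 300, so P* = $75 and Q* = 298.
With the tax collected from sellers, supply shifts: Qs = (P − 32) + 223.
Solving gives Q = 274 with buyers paying $83 and sellers receiving $51 (the $32 wedge).
ΔCS is the trapezoid between Q = 274 and Q = 298 of height $8: ½ · (298 + 274) · 8 = $2288.

Consumer surplus falls by $2288 hundred.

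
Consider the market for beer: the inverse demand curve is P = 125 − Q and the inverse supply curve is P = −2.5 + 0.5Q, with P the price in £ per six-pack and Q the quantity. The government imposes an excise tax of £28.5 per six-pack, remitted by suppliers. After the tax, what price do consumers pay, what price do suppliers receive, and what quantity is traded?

Rewrite in direct form: Qd = 125 − P and Qs = 2P + 5.
Before the tax: set 125 − P = 2P + 5 → P* = £40, Q* = 85.
With the tax collected from suppliers, supply shifts: Qs = 2(P − 28.5) + 5.
Solving gives Q = 66 with consumers paying £59 and suppliers receiving £30.5 (the £28.5 wedge).

Consumers pay £59; suppliers receive £30.5; quantity = 66.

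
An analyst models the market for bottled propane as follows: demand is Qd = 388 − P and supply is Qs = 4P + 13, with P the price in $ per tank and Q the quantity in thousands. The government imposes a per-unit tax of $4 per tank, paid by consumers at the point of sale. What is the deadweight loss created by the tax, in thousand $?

Without the tax, 388 − P = 4P + 13 gives 5P = 375, so P* = $75 and Q* = 313.
With the tax collected from consumers, demand (in seller-price terms) shifts: Qd = 388 − (P + 4).
Solving gives Q = 309.8 with consumers paying $78.2 and producers receiving $74.2 (the $4 wedge).
Quantity falls by |ΔQ| = |313 − 309.8| = 3.2.
DWL = ½ · t · |ΔQ| = ½ · 4 · 3.2 = $6.4.

Deadweight loss = $6.4 thousand.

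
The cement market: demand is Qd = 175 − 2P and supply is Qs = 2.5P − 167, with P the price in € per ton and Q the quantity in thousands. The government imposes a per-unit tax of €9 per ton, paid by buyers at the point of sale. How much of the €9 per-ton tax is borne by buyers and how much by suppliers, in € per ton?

Without the tax, 175 − 2P = 2.5P − 167 gives 4.5P = 342, so P* = €76 and Q* = 23.
With the tax collected from buyers, demand (in seller-price terms) shifts: Qd = 175 − 2(P + 9).
Solving gives Q = 13 with buyers paying €81 and suppliers receiving €72 (the €9 wedge).
Burden on buyers: €5; on suppliers: €4. (They sum to €9.)

Buyers bear €5 per ton; suppliers bear €4 per ton.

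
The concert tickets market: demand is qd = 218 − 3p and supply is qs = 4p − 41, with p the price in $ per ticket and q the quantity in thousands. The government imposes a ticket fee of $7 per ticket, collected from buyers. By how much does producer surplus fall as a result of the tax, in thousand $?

Producer surplus falls by $303 thousand.

Before the tax: set 218 − 3p = 4p − 41 → p* = $37, q* = 107.
With the tax collected from buyers, demand (in seller-price terms) shifts: qd = 218 − 3(p + 7).
New equilibrium: buyers pay $41, suppliers receive $34, q = 95. (Wedge: pb − ps = 7.)
ΔPS is the trapezoid between Q = 95 and Q = 107 of height $3: ½ · (107 + 95) · 3 = $303.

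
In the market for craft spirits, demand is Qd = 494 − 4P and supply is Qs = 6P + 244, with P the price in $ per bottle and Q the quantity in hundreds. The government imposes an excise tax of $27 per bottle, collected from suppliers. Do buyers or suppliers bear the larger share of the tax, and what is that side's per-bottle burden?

Without the tax, 494 − 4P = 6P + 244 gives 10P = 250, so P* = $25 and Q* = 394.
With the tax collected from suppliers, supply shifts: Qs = 6(P − 27) + 244.
Solving gives Q = 329.2 with buyers paying $41.2 and suppliers receiving $14.2 (the $27 wedge).
Per-bottle burden: buyers $16.2, suppliers $10.8.
Buyers take the larger share because demand is less price-elastic here (demand slope 4 vs supply slope 6).
The less price-elastic side of the market bears the larger share of a per-unit tax.

Buyers bear the larger share: $16.2 per bottle.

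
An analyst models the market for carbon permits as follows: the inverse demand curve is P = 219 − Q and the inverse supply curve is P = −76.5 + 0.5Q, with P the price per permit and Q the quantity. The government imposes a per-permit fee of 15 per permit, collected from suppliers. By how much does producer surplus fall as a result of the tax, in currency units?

Rewrite in direct form: Qd = 219 − P and Qs = 2P + 153.
Before the tax: set 219 − P = 2P + 153 → P* = 22, Q* = 197.
With the tax collected from suppliers, supply shifts: Qs = 2(P − 15) + 153.
Solving gives Q = 187 with consumers paying 32 and suppliers receiving 17 (the 15 wedge).
ΔPS is the trapezoid between Q = 187 and Q = 197 of height 5: ½ · (197 + 187) · 5 = 960.

Producer surplus falls by 960.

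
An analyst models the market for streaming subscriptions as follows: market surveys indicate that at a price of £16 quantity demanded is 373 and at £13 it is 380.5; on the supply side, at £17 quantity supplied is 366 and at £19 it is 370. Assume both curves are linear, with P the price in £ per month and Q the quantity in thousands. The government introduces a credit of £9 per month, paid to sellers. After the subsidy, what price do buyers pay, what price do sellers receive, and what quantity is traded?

Demand slope: (380.5 − 373)/(13 − 16) = -2.5, so Qd = 413 − 2.5P.
Supply slope: (370 − 366)/(19 − 17) = 2, so Qs = 2P + 332.
Without the subsidy, 413 − 2.5P = 2P + 332 gives 4.5P = 81, so P* = £18 and Q* = 368.
With a per-unit subsidy paid to sellers, each receives P + 9 per unit sold, so supply becomes Qs = 2(P + 9) + 332.
Solving gives Q = 378 with buyers paying £14 and sellers receiving £23 (the £9 wedge).

Buyers pay £14; sellers receive £23; quantity = 378.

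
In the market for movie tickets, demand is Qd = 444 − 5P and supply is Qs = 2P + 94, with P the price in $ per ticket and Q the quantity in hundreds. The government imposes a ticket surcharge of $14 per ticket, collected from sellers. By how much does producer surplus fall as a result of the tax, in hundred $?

Without the tax, 444 − 5P = 2P + 94 gives 7P = 350, so P* = $50 and Q* = 194.
With the tax collected from sellers, supply shifts: Qs = 2(P − 14) + 94.
New equilibrium: consumers pay $54, sellers receive $40, Q = 174. (Wedge: Pb − Ps = 14.)
ΔPS is the trapezoid between Q = 174 and Q = 194 of height $10: ½ · (194 + 174) · 10 = $1840.

Producer surplus falls by $1840 hundred.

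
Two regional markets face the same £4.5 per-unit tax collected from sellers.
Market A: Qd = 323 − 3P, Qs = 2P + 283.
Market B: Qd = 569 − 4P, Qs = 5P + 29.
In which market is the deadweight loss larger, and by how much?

Market B, by £10.35.

Market A: pre-tax P* = £8, Q* = 299; post-tax Q = 293.6; deadweight loss = £12.15.
Market B: pre-tax P* = £60, Q* = 329; post-tax Q = 319; deadweight loss = £22.5.
Difference: £12.15 vs £22.5 → market B is larger by £10.35.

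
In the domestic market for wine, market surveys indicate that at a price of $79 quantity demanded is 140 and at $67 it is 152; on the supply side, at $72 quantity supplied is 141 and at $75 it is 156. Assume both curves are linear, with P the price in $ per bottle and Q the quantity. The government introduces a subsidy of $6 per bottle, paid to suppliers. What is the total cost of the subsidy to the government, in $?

Government outlay = $906.

Demand slope: (152 − 140)/(67 − 79) = -1, so Qd = 219 − P.
Supply slope: (156 − 141)/(75 − 72) = 5, so Qs = 5P − 219.
Before the subsidy: set 219 − P = 5P − 219 → P* = $73, Q* = 146.
With a per-unit subsidy paid to suppliers, each receives P + 6 per unit sold, so supply becomes Qs = 5(P + 6) − 219.
New equilibrium: consumers pay $68, suppliers receive $74, Q = 151. (Wedge: Pb − Ps = −6.)
Outlay = t · Q = 6 · 151 = $906.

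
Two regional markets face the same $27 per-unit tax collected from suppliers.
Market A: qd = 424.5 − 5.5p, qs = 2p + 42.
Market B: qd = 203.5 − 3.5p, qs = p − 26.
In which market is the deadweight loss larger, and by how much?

Market A, by $251.1.

Market A: pre-tax p* = $51, q* = 144; post-tax q = 104.4; deadweight loss = $534.6.
Market B: pre-tax p* = $51, q* = 25; post-tax q = 4; deadweight loss = $283.5.
Difference: $534.6 vs $283.5 → market A is larger by $251.1.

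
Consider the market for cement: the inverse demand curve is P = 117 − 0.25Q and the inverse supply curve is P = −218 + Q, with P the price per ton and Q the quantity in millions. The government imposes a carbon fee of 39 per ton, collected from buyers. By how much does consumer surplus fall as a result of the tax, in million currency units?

Rewrite in direct form: Qd = 468 − 4P and Qs = P + 218.
Before the tax: set 468 − 4P = P + 218 → P* = 50, Q* = 268.
With the tax collected from buyers, demand (in seller-price terms) shifts: Qd = 468 − 4(P + 39).
Solving gives Q = 236.8 with buyers paying 57.8 and sellers receiving 18.8 (the 39 wedge).
ΔCS is the trapezoid between Q = 236.8 and Q = 268 of height 7.8: ½ · (268 + 236.8) · 7.8 = 1968.72.

Consumer surplus falls by 1968.72 million.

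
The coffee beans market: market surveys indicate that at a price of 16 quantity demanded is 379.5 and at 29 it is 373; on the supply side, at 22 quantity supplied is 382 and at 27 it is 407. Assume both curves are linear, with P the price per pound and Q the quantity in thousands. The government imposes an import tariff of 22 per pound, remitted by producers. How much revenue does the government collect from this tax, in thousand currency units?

Tax revenue = 8074 thousand.

Demand slope: (373 − 379.5)/(29 − 16) = -0.5, so Qd = 387.5 − 0.5P.
Supply slope: (407 − 382)/(27 − 22) = 5, so Qs = 5P + 272.
Without the tax, 387.5 − 0.5P = 5P + 272 gives 5.5P = 115.5, so P* = 21 and Q* = 377.
With the tax collected from producers, supply shifts: Qs = 5(P − 22) + 272.
New equilibrium: buyers pay 41, producers receive 19, Q = 367. (Wedge: Pb − Ps = 22.)
Revenue = t · Q = 22 · 367 = 8074.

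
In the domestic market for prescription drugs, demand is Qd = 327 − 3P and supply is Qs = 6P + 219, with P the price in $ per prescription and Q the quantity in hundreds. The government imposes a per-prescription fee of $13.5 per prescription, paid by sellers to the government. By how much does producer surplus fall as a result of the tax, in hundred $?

Without the tax, 327 − 3P = 6P + 219 gives 9P = 108, so P* = $12 and Q* = 291.
With the tax collected from sellers, supply shifts: Qs = 6(P − 13.5) + 219.
New equilibrium: buyers pay $21, sellers receive $7.5, Q = 264. (Wedge: Pb − Ps = 13.5.)
ΔPS is the trapezoid between Q = 264 and Q = 291 of height $4.5: ½ · (291 + 264) · 4.5 = $1248.75.

Producer surplus falls by $1248.75 hundred.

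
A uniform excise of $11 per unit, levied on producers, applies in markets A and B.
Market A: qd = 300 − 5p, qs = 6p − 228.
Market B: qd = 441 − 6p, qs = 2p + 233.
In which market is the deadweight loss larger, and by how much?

Market A, by $74.25.

Market A: pre-tax p* = $48, q* = 60; post-tax q = 30; deadweight loss = $165.
Market B: pre-tax p* = $26, q* = 285; post-tax q = 268.5; deadweight loss = $90.75.
Difference: $165 vs $90.75 → market A is larger by $74.25.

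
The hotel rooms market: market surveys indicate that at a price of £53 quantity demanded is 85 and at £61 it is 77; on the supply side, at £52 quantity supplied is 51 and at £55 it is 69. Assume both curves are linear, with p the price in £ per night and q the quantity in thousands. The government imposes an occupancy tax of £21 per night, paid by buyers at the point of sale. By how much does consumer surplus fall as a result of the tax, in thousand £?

Consumer surplus falls by £1296 thousand.

Demand slope: (77 − 85)/(61 − 53) = -1, so qd = 138 − p.
Supply slope: (69 − 51)/(55 − 52) = 6, so qs = 6p − 261.
Without the tax, 138 − p = 6p − 261 gives 7p = 399, so p* = £57 and q* = 81.
With the tax collected from buyers, demand (in seller-price terms) shifts: qd = 138 − (p + 21).
New equilibrium: buyers pay £75, suppliers receive £54, q = 63. (Wedge: pb − ps = 21.)
ΔCS is the trapezoid between Q = 63 and Q = 81 of height £18: ½ · (81 + 63) · 18 = £1296.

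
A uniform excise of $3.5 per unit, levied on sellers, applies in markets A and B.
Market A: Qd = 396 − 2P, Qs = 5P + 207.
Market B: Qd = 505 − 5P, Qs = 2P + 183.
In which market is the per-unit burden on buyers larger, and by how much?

Market A, by $1.5.

Market A: pre-tax P* = $27, Q* = 342; post-tax Q = 337; per-unit burden on buyers = $2.5.
Market B: pre-tax P* = $46, Q* = 275; post-tax Q = 270; per-unit burden on buyers = $1.
Difference: $2.5 vs $1 → market A is larger by $1.5.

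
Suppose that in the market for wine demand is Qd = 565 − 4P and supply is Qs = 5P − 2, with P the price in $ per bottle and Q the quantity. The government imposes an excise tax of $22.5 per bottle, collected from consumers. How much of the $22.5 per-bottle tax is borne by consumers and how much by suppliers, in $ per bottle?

Before the tax: set 565 − 4P = 5P − 2 → P* = $63, Q* = 313.
With the tax collected from consumers, demand (in seller-price terms) shifts: Qd = 565 − 4(P + 22.5).
Solving gives Q = 263 with consumers paying $75.5 and suppliers receiving $53 (the $22.5 wedge).
Burden on consumers: $12.5; on suppliers: $10. (They sum to $22.5.)
The less price-elastic side of the market bears the larger share of a per-unit tax.

Consumers bear $12.5 per bottle; suppliers bear $10 per bottle.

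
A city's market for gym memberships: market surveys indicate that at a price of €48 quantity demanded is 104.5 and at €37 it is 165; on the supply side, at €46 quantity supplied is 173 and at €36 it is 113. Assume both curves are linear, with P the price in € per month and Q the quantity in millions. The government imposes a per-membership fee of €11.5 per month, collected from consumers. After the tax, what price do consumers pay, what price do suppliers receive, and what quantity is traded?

Demand slope: (165 − 104.5)/(37 − 48) = -5.5, so Qd = 368.5 − 5.5P.
Supply slope: (113 − 173)/(36 − 46) = 6, so Qs = 6P − 103.
Before the tax: set 368.5 − 5.5P = 6P − 103 → P* = €41, Q* = 143.
With the tax collected from consumers, demand (in seller-price terms) shifts: Qd = 368.5 − 5.5(P + 11.5).
New equilibrium: consumers pay €47, suppliers receive €35.5, Q = 110. (Wedge: Pb − Ps = 11.5.)
The less price-elastic side of the market bears the larger share of a per-unit tax.

Consumers pay €47; suppliers receive €35.5; quantity = 110.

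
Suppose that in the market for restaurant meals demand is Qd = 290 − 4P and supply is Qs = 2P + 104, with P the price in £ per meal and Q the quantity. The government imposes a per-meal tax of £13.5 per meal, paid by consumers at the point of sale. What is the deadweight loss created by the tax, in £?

Before the tax: set 290 − 4P = 2P + 104 → P* = £31, Q* = 166.
With the tax collected from consumers, demand (in seller-price terms) shifts: Qd = 290 − 4(P + 13.5).
Solving gives Q = 148 with consumers paying £35.5 and suppliers receiving £22 (the £13.5 wedge).
Quantity falls by |ΔQ| = |166 − 148| = 18.
DWL = ½ · t · |ΔQ| = ½ · 13.5 · 18 = £121.5.

Deadweight loss = £121.5.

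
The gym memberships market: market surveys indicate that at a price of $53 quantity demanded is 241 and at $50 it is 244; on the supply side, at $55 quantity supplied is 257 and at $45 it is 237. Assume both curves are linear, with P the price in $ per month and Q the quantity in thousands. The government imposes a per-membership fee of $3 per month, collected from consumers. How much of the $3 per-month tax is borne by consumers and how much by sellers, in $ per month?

Consumers bear $2 per month; sellers bear $1 per month.

Demand slope: (244 − 241)/(50 − 53) = -1, so Qd = 294 − P.
Supply slope: (237 − 257)/(45 − 55) = 2, so Qs = 2P + 147.
Without the tax, 294 − P = 2P + 147 gives 3P = 147, so P* = $49 and Q* = 245.
With the tax collected from consumers, demand (in seller-price terms) shifts: Qd = 294 − (P + 3).
Solving gives Q = 243 with consumers paying $51 and sellers receiving $48 (the $3 wedge).
Burden on consumers: $2; on sellers: $1. (They sum to $3.)
The less price-elastic side of the market bears the larger share of a per-unit tax.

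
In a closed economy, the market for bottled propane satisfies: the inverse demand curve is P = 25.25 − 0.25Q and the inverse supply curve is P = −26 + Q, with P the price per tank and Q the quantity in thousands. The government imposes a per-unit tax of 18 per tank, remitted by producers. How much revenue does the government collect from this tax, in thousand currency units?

Tax revenue = 478.8 thousand.

Rewrite in direct form: Qd = 101 − 4P and Qs = P + 26.
Without the tax, 101 − 4P = P + 26 gives 5P = 75, so P* = 15 and Q* = 41.
With the tax collected from producers, supply shifts: Qs = (P − 18) + 26.
New equilibrium: buyers pay 18.6, producers receive 0.6, Q = 26.6. (Wedge: Pb − Ps = 18.)
Revenue = t · Q = 18 · 26.6 = 478.8.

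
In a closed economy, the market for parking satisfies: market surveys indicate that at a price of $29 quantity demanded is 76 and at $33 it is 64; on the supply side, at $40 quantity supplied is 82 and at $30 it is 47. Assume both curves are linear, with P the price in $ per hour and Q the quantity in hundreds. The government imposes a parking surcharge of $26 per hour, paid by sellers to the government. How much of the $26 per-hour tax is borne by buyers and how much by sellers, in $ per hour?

Buyers bear $14 per hour; sellers bear $12 per hour.

Demand slope: (64 − 76)/(33 − 29) = -3, so Qd = 163 − 3P.
Supply slope: (47 − 82)/(30 − 40) = 3.5, so Qs = 3.5P − 58.
Before the tax: set 163 − 3P = 3.5P − 58 → P* = $34, Q* = 61.
With the tax collected from sellers, supply shifts: Qs = 3.5(P − 26) − 58.
New equilibrium: buyers pay $48, sellers receive $22, Q = 19. (Wedge: Pb − Ps = 26.)
Burden on buyers: $14; on sellers: $12. (They sum to $26.)
The less price-elastic side of the market bears the larger share of a per-unit tax.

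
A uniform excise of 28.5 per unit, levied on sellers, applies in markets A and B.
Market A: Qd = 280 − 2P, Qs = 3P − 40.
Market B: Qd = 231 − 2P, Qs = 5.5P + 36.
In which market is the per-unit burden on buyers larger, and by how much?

Market A: pre-tax P* = 64, Q* = 152; post-tax Q = 117.8; per-unit burden on buyers = 17.1.
Market B: pre-tax P* = 26, Q* = 179; post-tax Q = 137.2; per-unit burden on buyers = 20.9.
Difference: 17.1 vs 20.9 → market B is larger by 3.8.

Market B, by 3.8.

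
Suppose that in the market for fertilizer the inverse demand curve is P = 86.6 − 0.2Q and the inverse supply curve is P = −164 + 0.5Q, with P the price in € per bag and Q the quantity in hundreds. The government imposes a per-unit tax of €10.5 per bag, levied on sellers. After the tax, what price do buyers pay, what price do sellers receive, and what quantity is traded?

Rewrite in direct form: Qd = 433 − 5P and Qs = 2P + 328.
Without the tax, 433 − 5P = 2P + 328 gives 7P = 105, so P* = €15 and Q* = 358.
With the tax collected from sellers, supply shifts: Qs = 2(P − 10.5) + 328.
New equilibrium: buyers pay €18, sellers receive €7.5, Q = 343. (Wedge: Pb − Ps = 10.5.)

Buyers pay €18; sellers receive €7.5; quantity = 343.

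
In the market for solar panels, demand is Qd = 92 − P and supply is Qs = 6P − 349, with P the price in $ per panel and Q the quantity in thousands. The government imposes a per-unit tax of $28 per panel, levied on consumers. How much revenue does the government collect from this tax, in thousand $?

Tax revenue = $140 thousand.

Before the tax: set 92 − P = 6P − 349 → P* = $63, Q* = 29.
With the tax collected from consumers, demand (in seller-price terms) shifts: Qd = 92 − (P + 28).
Solving gives Q = 5 with consumers paying $87 and producers receiving $59 (the $28 wedge).
Revenue = t · Q = 28 · 5 = $140.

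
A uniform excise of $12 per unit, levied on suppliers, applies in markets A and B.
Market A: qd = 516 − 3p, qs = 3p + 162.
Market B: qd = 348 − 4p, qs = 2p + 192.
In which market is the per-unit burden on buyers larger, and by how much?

Market A, by $2.

Market A: pre-tax p* = $59, q* = 339; post-tax q = 321; per-unit burden on buyers = $6.
Market B: pre-tax p* = $26, q* = 244; post-tax q = 228; per-unit burden on buyers = $4.
Difference: $6 vs $4 → market A is larger by $2.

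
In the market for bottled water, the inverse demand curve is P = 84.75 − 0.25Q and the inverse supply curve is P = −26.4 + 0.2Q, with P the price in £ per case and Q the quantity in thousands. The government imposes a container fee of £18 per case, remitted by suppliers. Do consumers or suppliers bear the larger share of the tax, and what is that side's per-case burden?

Inverting to Q(P) form: Qd = 339 − 4P; Qs = 5P + 132.
Before the tax: set 339 − 4P = 5P + 132 → P* = £23, Q* = 247.
With the tax collected from suppliers, supply shifts: Qs = 5(P − 18) + 132.
New equilibrium: consumers pay £33, suppliers receive £15, Q = 207. (Wedge: Pb − Ps = 18.)
Per-case burden: consumers £10, suppliers £8.
Consumers take the larger share because demand is less price-elastic here (demand slope 4 vs supply slope 5).

Consumers bear the larger share: £10 per case.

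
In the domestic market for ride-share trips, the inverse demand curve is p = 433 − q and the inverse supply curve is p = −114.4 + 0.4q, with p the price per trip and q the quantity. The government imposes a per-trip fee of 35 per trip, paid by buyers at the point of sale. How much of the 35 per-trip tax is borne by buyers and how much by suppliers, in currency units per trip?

Buyers bear 25 per trip; suppliers bear 10 per trip.

Rewrite in direct form: qd = 433 − p and qs = 2.5p + 286.
Before the tax: set 433 − p = 2.5p + 286 → p* = 42, q* = 391.
With the tax collected from buyers, demand (in seller-price terms) shifts: qd = 433 − (p + 35).
Solving gives q = 366 with buyers paying 67 and suppliers receiving 32 (the 35 wedge).
Burden on buyers: 25; on suppliers: 10. (They sum to 35.)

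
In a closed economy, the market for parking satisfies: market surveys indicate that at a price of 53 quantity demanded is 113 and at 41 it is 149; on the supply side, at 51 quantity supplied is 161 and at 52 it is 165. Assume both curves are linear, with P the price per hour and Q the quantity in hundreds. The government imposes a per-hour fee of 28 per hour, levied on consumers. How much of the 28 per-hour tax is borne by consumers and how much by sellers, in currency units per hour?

Consumers bear 16 per hour; sellers bear 12 per hour.

Demand slope: (149 − 113)/(41 − 53) = -3, so Qd = 272 − 3P.
Supply slope: (165 − 161)/(52 − 51) = 4, so Qs = 4P − 43.
Before the tax: set 272 − 3P = 4P − 43 → P* = 45, Q* = 137.
With the tax collected from consumers, demand (in seller-price terms) shifts: Qd = 272 − 3(P + 28).
New equilibrium: consumers pay 61, sellers receive 33, Q = 89. (Wedge: Pb − Ps = 28.)
Burden on consumers: 16; on sellers: 12. (They sum to 28.)
The less price-elastic side of the market bears the larger share of a per-unit tax.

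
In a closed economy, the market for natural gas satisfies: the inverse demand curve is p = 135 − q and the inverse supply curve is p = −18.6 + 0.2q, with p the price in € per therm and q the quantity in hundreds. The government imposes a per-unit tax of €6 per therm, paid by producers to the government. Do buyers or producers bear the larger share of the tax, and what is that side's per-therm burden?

Buyers bear the larger share: €5 per therm.

Rewrite in direct form: qd = 135 − p and qs = 5p + 93.
Without the tax, 135 − p = 5p + 93 gives 6p = 42, so p* = €7 and q* = 128.
With the tax collected from producers, supply shifts: qs = 5(p − 6) + 93.
New equilibrium: buyers pay €12, producers receive €6, q = 123. (Wedge: pb − ps = 6.)
Per-therm burden: buyers €5, producers €1.
Buyers take the larger share because demand is less price-elastic here (demand slope 1 vs supply slope 5).
The less price-elastic side of the market bears the larger share of a per-unit tax.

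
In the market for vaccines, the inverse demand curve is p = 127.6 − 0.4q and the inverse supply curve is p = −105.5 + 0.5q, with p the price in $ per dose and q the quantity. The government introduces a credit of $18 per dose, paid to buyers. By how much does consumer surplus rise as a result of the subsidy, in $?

Inverting to q(p) form: qd = 319 − 2.5p; qs = 2p + 211.
Without the subsidy, 319 − 2.5p = 2p + 211 gives 4.5p = 108, so p* = $24 and q* = 259.
With a per-unit subsidy paid to buyers, each effectively pays p − 18, so demand becomes qd = 319 − 2.5(p − 18).
Solving gives q = 279 with buyers paying $16 and producers receiving $34 (the $18 wedge).
ΔCS is the trapezoid between Q = 279 and Q = 259 of height $8: ½ · (259 + 279) · 8 = $2152.

Consumer surplus rises by $2152.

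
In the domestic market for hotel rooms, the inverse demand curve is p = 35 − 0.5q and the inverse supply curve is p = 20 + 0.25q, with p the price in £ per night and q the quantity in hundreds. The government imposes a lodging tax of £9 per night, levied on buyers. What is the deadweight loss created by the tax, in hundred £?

Inverting to q(p) form: qd = 70 − 2p; qs = 4p − 80.
Before the tax: set 70 − 2p = 4p − 80 → p* = £25, q* = 20.
With the tax collected from buyers, demand (in seller-price terms) shifts: qd = 70 − 2(p + 9).
New equilibrium: buyers pay £31, producers receive £22, q = 8. (Wedge: pb − ps = 9.)
Quantity falls by |ΔQ| = |20 − 8| = 12.
DWL = ½ · t · |ΔQ| = ½ · 9 · 12 = £54.

Deadweight loss = £54 hundred.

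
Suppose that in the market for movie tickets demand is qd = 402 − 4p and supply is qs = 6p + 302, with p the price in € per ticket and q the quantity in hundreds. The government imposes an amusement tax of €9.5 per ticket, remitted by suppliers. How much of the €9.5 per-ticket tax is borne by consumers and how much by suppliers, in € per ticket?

Consumers bear €5.7 per ticket; suppliers bear €3.8 per ticket.

Without the tax, 402 − 4p = 6p + 302 gives 10p = 100, so p* = €10 and q* = 362.
With the tax collected from suppliers, supply shifts: qs = 6(p − 9.5) + 302.
New equilibrium: consumers pay €15.7, suppliers receive €6.2, q = 339.2. (Wedge: pb − ps = 9.5.)
Burden on consumers: €5.7; on suppliers: €3.8. (They sum to €9.5.)
The less price-elastic side of the market bears the larger share of a per-unit tax.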